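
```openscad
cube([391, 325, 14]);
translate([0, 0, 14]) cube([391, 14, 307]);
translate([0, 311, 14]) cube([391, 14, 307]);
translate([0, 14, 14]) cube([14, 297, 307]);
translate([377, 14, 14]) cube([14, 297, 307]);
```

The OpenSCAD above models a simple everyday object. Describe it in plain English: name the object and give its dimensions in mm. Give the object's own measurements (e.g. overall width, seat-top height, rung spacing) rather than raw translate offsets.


An open-topped rectangular box: outside dimensions 391×325×321 mm, with a uniform wall and base thickness of 14 mm. The base is a full 391×325 slab on the floor; four walls sit on top of the base. The front and back walls (the −y and +y sides) span the full width; the two side walls fit between them.


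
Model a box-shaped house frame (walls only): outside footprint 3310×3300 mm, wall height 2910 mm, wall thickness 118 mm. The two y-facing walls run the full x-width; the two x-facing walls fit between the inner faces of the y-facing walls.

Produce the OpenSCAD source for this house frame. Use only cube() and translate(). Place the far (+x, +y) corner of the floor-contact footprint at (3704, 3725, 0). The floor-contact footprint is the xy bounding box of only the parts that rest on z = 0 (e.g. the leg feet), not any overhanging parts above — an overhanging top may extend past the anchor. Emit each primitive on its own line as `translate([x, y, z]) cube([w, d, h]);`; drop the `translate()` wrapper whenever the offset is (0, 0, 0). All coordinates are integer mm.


translate([394, 425, 0]) cube([3310, 118, 2910]);
translate([394, 3607, 0]) cube([3310, 118, 2910]);
translate([394, 543, 0]) cube([118, 3064, 2910]);
translate([3586, 543, 0]) cube([118, 3064, 2910]);


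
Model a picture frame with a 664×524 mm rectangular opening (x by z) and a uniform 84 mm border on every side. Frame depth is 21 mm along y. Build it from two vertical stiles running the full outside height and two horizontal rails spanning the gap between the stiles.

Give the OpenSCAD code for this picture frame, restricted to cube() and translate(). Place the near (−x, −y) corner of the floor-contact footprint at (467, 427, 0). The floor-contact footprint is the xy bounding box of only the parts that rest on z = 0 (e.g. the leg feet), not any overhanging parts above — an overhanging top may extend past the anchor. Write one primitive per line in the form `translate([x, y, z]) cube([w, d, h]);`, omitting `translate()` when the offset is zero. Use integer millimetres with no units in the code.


translate([467, 427, 0]) cube([84, 21, 692]);
translate([1215, 427, 0]) cube([84, 21, 692]);
translate([551, 427, 0]) cube([664, 21, 84]);
translate([551, 427, 608]) cube([664, 21, 84]);


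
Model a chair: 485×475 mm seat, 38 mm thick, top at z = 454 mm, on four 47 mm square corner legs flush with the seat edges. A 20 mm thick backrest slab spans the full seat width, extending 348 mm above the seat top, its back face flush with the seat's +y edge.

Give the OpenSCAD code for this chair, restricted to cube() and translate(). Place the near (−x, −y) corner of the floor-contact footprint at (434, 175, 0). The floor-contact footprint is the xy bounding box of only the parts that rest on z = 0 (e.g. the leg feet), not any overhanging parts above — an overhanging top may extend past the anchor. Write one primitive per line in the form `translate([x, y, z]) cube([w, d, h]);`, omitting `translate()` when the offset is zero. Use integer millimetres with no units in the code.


// leg_h = 454 - 38 = 416
translate([434, 175, 416]) cube([485, 475, 38]);
translate([434, 175, 0]) cube([47, 47, 416]);
translate([872, 175, 0]) cube([47, 47, 416]);
translate([434, 603, 0]) cube([47, 47, 416]);
translate([872, 603, 0]) cube([47, 47, 416]);
translate([434, 630, 454]) cube([485, 20, 348]);


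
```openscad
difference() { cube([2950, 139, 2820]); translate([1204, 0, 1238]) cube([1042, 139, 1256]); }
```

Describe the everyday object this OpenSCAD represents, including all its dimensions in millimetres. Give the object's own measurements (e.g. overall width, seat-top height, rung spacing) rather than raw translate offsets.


A wall 2950 mm long (x), 139 mm thick (y), 2820 mm tall, with a rectangular window opening cut through it. The opening is 1042 mm wide and 1256 mm tall; its sill is at z = 1238 mm and its near (−x) edge is 1204 mm from the wall's −x end. The opening passes through the full wall thickness.


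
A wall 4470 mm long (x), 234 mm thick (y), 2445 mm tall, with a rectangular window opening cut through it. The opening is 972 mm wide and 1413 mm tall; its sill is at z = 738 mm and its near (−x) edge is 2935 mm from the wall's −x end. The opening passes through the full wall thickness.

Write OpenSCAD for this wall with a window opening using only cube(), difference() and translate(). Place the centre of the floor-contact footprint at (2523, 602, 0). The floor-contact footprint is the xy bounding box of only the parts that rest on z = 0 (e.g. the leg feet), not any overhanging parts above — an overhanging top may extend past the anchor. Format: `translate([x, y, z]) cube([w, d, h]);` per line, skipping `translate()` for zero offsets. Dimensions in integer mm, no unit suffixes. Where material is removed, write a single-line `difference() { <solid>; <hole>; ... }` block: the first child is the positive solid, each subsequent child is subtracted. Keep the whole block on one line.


difference() { translate([288, 485, 0]) cube([4470, 234, 2445]); translate([3223, 485, 738]) cube([972, 234, 1413]); }


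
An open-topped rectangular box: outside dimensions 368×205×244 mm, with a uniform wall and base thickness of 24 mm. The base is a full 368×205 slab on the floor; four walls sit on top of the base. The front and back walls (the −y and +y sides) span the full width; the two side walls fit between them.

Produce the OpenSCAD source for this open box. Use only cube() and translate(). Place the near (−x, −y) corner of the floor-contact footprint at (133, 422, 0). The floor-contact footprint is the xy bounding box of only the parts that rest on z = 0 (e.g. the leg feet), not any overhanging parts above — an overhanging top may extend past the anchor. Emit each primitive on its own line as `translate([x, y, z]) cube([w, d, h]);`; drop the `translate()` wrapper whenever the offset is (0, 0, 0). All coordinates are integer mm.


translate([133, 422, 0]) cube([368, 205, 24]);
translate([133, 422, 24]) cube([368, 24, 220]);
translate([133, 603, 24]) cube([368, 24, 220]);
translate([133, 446, 24]) cube([24, 157, 220]);
translate([477, 446, 24]) cube([24, 157, 220]);


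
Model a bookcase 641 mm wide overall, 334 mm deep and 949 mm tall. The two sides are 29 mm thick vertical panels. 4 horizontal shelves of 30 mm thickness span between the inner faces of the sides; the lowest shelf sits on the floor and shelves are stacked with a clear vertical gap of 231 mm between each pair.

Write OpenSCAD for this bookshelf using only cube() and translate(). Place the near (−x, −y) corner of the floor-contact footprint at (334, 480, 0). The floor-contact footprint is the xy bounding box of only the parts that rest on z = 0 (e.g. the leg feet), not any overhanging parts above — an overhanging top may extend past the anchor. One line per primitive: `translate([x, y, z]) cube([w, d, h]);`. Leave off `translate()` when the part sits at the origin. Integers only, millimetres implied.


translate([334, 480, 0]) cube([29, 334, 949]);
translate([946, 480, 0]) cube([29, 334, 949]);
translate([363, 480, 0]) cube([583, 334, 30]);
translate([363, 480, 261]) cube([583, 334, 30]);
translate([363, 480, 522]) cube([583, 334, 30]);
translate([363, 480, 783]) cube([583, 334, 30]);


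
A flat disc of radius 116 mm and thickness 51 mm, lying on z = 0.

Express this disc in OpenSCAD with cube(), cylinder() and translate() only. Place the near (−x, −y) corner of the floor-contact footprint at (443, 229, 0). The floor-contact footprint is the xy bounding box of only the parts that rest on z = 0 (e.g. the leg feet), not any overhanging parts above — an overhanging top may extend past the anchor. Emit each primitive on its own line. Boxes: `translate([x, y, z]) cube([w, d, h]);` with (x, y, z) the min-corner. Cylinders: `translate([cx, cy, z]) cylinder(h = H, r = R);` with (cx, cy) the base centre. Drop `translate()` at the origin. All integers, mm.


translate([559, 345, 0]) cylinder(h = 51, r = 116);


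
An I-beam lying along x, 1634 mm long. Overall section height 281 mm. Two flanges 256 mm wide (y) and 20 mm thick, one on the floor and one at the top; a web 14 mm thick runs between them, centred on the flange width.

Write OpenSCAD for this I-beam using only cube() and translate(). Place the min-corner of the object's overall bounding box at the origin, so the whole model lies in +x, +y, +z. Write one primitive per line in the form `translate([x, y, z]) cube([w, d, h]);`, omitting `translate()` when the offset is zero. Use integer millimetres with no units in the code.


cube([1634, 256, 20]);
translate([0, 121, 20]) cube([1634, 14, 241]);
translate([0, 0, 261]) cube([1634, 256, 20]);


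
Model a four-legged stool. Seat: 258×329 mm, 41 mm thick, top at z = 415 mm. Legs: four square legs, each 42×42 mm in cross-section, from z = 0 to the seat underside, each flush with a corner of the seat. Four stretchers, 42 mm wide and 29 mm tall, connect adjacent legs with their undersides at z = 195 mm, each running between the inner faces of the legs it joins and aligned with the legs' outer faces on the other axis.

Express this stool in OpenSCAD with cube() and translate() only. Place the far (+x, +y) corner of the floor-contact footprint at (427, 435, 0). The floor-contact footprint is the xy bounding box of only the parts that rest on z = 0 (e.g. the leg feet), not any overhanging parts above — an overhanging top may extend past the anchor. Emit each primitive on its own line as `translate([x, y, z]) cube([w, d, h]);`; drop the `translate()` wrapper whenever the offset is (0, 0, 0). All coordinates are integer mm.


translate([169, 106, 374]) cube([258, 329, 41]);
translate([169, 106, 0]) cube([42, 42, 374]);
translate([385, 106, 0]) cube([42, 42, 374]);
translate([169, 393, 0]) cube([42, 42, 374]);
translate([385, 393, 0]) cube([42, 42, 374]);
translate([211, 106, 195]) cube([174, 42, 29]);
translate([211, 393, 195]) cube([174, 42, 29]);
translate([169, 148, 195]) cube([42, 245, 29]);
translate([385, 148, 195]) cube([42, 245, 29]);


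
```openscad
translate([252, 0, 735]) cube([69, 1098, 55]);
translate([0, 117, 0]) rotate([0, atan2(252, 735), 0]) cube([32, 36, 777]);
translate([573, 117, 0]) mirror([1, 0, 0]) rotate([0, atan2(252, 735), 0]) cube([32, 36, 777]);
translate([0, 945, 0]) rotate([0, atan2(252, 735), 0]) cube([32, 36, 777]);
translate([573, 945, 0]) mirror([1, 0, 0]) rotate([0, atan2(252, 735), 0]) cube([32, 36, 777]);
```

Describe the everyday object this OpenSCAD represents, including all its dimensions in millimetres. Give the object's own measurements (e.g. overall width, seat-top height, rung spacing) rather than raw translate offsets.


A sawhorse. A 69×1098×55 mm beam (x, y, z) sits on two A-frame leg pairs. Each pair is two raked legs of 32×36 mm section (36 mm along y) splaying symmetrically in x. Each leg rises 735 mm vertically over 252 mm of horizontal reach and is 777 mm long along its own axis. Every leg's outer bottom edge rests on the floor and its outer top edge meets a bottom edge of the beam — the left legs (tilting toward +x) meet the beam's −x bottom edge, the right legs (their mirror images, tilting toward −x) meet its +x bottom edge — so the leg tops tuck under the beam, the beam's underside is 735 mm above the floor, and the feet are 573 mm apart outside-to-outside with the beam centred between them. The two leg pairs are set in 117 mm from either end of the beam.


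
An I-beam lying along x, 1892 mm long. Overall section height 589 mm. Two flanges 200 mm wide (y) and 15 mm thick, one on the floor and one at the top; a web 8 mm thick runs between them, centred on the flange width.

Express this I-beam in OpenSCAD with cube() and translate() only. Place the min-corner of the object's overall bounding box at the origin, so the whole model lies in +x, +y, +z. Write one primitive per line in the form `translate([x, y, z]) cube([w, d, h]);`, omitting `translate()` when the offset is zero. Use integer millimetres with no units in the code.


cube([1892, 200, 15]);
translate([0, 96, 15]) cube([1892, 8, 559]);
translate([0, 0, 574]) cube([1892, 200, 15]);


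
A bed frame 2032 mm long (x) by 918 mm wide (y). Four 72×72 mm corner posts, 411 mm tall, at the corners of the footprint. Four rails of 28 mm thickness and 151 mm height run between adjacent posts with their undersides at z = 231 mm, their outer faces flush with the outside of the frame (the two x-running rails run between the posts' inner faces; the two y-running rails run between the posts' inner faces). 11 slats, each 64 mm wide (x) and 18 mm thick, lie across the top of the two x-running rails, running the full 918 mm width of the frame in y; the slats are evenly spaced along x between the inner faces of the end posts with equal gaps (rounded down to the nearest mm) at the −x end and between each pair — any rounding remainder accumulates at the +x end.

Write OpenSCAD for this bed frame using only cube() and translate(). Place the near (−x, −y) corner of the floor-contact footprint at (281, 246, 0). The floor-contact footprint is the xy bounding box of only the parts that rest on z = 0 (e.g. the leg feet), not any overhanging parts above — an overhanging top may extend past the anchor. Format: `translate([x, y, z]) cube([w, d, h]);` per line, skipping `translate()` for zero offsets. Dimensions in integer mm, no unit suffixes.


translate([281, 246, 0]) cube([72, 72, 411]);
translate([281, 1092, 0]) cube([72, 72, 411]);
translate([2241, 246, 0]) cube([72, 72, 411]);
translate([2241, 1092, 0]) cube([72, 72, 411]);
translate([353, 246, 231]) cube([1888, 28, 151]);
translate([353, 1136, 231]) cube([1888, 28, 151]);
translate([281, 318, 231]) cube([28, 774, 151]);
translate([2285, 318, 231]) cube([28, 774, 151]);
translate([451, 246, 382]) cube([64, 918, 18]);
translate([613, 246, 382]) cube([64, 918, 18]);
translate([775, 246, 382]) cube([64, 918, 18]);
translate([937, 246, 382]) cube([64, 918, 18]);
translate([1099, 246, 382]) cube([64, 918, 18]);
translate([1261, 246, 382]) cube([64, 918, 18]);
translate([1423, 246, 382]) cube([64, 918, 18]);
translate([1585, 246, 382]) cube([64, 918, 18]);
translate([1747, 246, 382]) cube([64, 918, 18]);
translate([1909, 246, 382]) cube([64, 918, 18]);
translate([2071, 246, 382]) cube([64, 918, 18]);


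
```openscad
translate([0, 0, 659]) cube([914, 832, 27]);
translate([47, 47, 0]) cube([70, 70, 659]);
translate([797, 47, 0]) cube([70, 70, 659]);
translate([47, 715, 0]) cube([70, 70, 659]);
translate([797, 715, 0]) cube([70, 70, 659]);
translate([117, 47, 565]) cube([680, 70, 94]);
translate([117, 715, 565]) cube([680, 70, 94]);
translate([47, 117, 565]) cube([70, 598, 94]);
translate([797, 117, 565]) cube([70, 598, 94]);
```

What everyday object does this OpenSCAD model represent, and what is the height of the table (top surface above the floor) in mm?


A table. The table height is 686 mm.

A 914×832×27 slab sits at z = 659 on four 70 mm square posts — a table. The top surface is at 659 + 27 = 686 mm.


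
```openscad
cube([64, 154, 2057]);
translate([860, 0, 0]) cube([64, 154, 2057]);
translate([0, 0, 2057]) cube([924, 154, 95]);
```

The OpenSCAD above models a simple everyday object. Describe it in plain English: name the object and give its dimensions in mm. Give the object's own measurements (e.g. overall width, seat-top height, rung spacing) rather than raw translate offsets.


A door frame. The clear opening is 796 mm wide and 2057 mm high. Two 64 mm wide jambs, 154 mm deep, stand either side of the opening from the floor to the top of the opening. A 95 mm thick head sits across the top of both jambs, spanning the full outside width of the frame.


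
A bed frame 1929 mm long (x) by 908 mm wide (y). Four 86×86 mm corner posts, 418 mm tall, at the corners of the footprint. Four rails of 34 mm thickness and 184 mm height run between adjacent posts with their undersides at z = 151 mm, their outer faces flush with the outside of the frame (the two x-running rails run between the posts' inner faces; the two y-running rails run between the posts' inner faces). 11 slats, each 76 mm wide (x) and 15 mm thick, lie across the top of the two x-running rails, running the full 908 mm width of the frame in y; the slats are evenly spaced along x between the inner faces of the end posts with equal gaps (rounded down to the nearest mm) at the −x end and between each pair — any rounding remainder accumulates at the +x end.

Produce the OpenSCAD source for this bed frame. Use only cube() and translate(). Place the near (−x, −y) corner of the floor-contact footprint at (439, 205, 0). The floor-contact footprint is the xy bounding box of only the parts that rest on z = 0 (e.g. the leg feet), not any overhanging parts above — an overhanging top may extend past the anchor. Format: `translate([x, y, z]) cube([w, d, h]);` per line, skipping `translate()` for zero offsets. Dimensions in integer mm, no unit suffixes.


translate([439, 205, 0]) cube([86, 86, 418]);
translate([439, 1027, 0]) cube([86, 86, 418]);
translate([2282, 205, 0]) cube([86, 86, 418]);
translate([2282, 1027, 0]) cube([86, 86, 418]);
translate([525, 205, 151]) cube([1757, 34, 184]);
translate([525, 1079, 151]) cube([1757, 34, 184]);
translate([439, 291, 151]) cube([34, 736, 184]);
translate([2334, 291, 151]) cube([34, 736, 184]);
translate([601, 205, 335]) cube([76, 908, 15]);
translate([753, 205, 335]) cube([76, 908, 15]);
translate([905, 205, 335]) cube([76, 908, 15]);
translate([1057, 205, 335]) cube([76, 908, 15]);
translate([1209, 205, 335]) cube([76, 908, 15]);
translate([1361, 205, 335]) cube([76, 908, 15]);
translate([1513, 205, 335]) cube([76, 908, 15]);
translate([1665, 205, 335]) cube([76, 908, 15]);
translate([1817, 205, 335]) cube([76, 908, 15]);
translate([1969, 205, 335]) cube([76, 908, 15]);
translate([2121, 205, 335]) cube([76, 908, 15]);


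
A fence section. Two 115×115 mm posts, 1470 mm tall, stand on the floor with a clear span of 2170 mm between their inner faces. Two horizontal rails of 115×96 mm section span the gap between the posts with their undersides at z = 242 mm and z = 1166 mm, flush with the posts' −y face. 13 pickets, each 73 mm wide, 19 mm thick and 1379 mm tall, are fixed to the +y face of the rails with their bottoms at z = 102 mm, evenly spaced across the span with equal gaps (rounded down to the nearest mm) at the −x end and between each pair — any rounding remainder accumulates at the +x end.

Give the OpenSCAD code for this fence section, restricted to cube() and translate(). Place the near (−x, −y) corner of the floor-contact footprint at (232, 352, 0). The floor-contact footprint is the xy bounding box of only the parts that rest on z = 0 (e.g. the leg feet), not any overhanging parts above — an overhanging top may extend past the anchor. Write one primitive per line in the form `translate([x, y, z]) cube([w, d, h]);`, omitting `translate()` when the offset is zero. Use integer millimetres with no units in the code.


translate([232, 352, 0]) cube([115, 115, 1470]);
translate([2517, 352, 0]) cube([115, 115, 1470]);
translate([347, 352, 242]) cube([2170, 115, 96]);
translate([347, 352, 1166]) cube([2170, 115, 96]);
translate([434, 467, 102]) cube([73, 19, 1379]);
translate([594, 467, 102]) cube([73, 19, 1379]);
translate([754, 467, 102]) cube([73, 19, 1379]);
translate([914, 467, 102]) cube([73, 19, 1379]);
translate([1074, 467, 102]) cube([73, 19, 1379]);
translate([1234, 467, 102]) cube([73, 19, 1379]);
translate([1394, 467, 102]) cube([73, 19, 1379]);
translate([1554, 467, 102]) cube([73, 19, 1379]);
translate([1714, 467, 102]) cube([73, 19, 1379]);
translate([1874, 467, 102]) cube([73, 19, 1379]);
translate([2034, 467, 102]) cube([73, 19, 1379]);
translate([2194, 467, 102]) cube([73, 19, 1379]);
translate([2354, 467, 102]) cube([73, 19, 1379]);


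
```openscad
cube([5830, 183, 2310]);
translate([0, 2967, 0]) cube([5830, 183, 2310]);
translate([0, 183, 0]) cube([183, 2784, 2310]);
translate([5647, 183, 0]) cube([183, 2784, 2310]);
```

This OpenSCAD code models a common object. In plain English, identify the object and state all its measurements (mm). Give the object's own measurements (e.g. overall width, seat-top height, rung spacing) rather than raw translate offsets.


The wall frame of a small rectangular building: four walls, each 2310 mm tall and 183 mm thick, enclosing a footprint 5830 mm (x) by 3150 mm (y) outside-to-outside, with no floor or roof. The front and back walls (the −y and +y sides) span the full width; the two side walls fit between them.


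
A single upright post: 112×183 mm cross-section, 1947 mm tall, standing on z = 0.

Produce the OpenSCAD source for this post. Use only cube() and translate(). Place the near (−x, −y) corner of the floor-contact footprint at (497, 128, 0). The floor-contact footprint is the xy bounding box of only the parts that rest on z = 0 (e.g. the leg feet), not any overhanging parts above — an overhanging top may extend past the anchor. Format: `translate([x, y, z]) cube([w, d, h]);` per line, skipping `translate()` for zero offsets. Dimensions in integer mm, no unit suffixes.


translate([497, 128, 0]) cube([112, 183, 1947]);


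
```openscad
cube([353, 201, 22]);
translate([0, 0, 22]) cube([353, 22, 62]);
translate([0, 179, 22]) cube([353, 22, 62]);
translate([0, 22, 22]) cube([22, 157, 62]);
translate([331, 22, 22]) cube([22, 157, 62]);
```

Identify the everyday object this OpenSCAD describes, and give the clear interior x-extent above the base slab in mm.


An open box. The internal width is 309 mm.

A 353×201 base slab with four walls standing on it — an open box. The base is 353 mm wide and the walls are 22 mm thick, so the internal width is 353 − 2 × 22 = 309 mm.


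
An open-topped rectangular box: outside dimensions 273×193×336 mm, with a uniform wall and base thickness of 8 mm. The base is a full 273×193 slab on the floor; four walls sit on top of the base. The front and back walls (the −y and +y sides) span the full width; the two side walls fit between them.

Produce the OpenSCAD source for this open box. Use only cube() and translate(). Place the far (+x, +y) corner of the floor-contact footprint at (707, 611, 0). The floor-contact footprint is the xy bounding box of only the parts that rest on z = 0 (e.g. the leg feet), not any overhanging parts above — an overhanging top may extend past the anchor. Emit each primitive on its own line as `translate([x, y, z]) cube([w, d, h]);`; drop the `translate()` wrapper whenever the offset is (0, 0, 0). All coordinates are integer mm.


translate([434, 418, 0]) cube([273, 193, 8]);
translate([434, 418, 8]) cube([273, 8, 328]);
translate([434, 603, 8]) cube([273, 8, 328]);
translate([434, 426, 8]) cube([8, 177, 328]);
translate([699, 426, 8]) cube([8, 177, 328]);


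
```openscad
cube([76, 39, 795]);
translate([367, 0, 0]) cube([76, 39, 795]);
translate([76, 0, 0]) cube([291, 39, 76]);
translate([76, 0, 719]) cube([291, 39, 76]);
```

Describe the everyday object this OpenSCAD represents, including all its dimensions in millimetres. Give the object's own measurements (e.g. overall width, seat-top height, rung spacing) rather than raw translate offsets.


A rectangular picture frame lying in the x–z plane (depth along y). The opening is 291 mm wide (x) by 643 mm tall (z), surrounded by a border 76 mm wide on all four sides. The frame is 39 mm deep and is made of two full-height vertical stiles with two horizontal rails fitted between them.


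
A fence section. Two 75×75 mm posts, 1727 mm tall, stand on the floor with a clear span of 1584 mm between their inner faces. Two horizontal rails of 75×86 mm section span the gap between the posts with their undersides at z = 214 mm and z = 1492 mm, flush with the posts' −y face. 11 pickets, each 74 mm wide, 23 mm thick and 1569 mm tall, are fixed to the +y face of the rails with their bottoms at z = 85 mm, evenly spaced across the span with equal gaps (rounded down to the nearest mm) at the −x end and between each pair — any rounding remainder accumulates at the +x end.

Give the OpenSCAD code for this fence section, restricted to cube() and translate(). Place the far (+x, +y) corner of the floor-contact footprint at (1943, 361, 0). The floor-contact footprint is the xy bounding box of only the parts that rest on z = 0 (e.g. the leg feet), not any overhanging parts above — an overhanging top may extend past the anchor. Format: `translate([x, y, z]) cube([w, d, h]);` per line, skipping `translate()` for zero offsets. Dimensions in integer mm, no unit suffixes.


translate([209, 286, 0]) cube([75, 75, 1727]);
translate([1868, 286, 0]) cube([75, 75, 1727]);
translate([284, 286, 214]) cube([1584, 75, 86]);
translate([284, 286, 1492]) cube([1584, 75, 86]);
translate([348, 361, 85]) cube([74, 23, 1569]);
translate([486, 361, 85]) cube([74, 23, 1569]);
translate([624, 361, 85]) cube([74, 23, 1569]);
translate([762, 361, 85]) cube([74, 23, 1569]);
translate([900, 361, 85]) cube([74, 23, 1569]);
translate([1038, 361, 85]) cube([74, 23, 1569]);
translate([1176, 361, 85]) cube([74, 23, 1569]);
translate([1314, 361, 85]) cube([74, 23, 1569]);
translate([1452, 361, 85]) cube([74, 23, 1569]);
translate([1590, 361, 85]) cube([74, 23, 1569]);
translate([1728, 361, 85]) cube([74, 23, 1569]);


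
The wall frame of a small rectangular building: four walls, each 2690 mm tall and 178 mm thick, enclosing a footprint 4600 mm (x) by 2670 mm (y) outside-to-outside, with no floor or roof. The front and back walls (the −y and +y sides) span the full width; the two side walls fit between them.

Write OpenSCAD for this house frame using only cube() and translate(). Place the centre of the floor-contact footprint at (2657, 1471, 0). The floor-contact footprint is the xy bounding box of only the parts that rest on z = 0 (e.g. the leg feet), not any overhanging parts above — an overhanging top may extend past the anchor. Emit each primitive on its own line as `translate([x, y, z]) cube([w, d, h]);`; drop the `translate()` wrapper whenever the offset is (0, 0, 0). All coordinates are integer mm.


translate([357, 136, 0]) cube([4600, 178, 2690]);
translate([357, 2628, 0]) cube([4600, 178, 2690]);
translate([357, 314, 0]) cube([178, 2314, 2690]);
translate([4779, 314, 0]) cube([178, 2314, 2690]);


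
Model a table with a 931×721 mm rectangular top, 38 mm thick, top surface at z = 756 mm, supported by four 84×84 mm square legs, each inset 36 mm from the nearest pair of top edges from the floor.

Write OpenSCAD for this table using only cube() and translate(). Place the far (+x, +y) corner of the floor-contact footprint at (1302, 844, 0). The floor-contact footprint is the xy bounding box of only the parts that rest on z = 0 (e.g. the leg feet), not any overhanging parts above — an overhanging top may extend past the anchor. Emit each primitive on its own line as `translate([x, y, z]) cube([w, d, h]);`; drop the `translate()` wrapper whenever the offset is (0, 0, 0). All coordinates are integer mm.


translate([407, 159, 718]) cube([931, 721, 38]);
translate([443, 195, 0]) cube([84, 84, 718]);
translate([1218, 195, 0]) cube([84, 84, 718]);
translate([443, 760, 0]) cube([84, 84, 718]);
translate([1218, 760, 0]) cube([84, 84, 718]);


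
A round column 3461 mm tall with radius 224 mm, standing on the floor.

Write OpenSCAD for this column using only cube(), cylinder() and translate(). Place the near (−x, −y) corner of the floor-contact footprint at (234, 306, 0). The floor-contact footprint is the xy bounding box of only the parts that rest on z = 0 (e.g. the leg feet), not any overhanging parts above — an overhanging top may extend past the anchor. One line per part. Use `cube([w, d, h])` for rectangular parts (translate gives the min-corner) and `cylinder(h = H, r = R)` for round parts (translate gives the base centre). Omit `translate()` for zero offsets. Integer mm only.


translate([458, 530, 0]) cylinder(h = 3461, r = 224);


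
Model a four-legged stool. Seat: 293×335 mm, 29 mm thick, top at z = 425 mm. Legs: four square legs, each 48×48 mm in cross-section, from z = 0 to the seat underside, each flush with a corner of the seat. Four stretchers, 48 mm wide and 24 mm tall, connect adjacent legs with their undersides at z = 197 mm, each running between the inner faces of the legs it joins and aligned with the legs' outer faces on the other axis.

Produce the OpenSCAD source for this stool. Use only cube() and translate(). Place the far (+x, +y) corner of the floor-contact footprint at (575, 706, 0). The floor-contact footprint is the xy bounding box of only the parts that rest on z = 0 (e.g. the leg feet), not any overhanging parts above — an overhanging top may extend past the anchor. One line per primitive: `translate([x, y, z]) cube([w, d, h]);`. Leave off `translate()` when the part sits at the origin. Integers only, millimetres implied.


translate([282, 371, 396]) cube([293, 335, 29]);
translate([282, 371, 0]) cube([48, 48, 396]);
translate([527, 371, 0]) cube([48, 48, 396]);
translate([282, 658, 0]) cube([48, 48, 396]);
translate([527, 658, 0]) cube([48, 48, 396]);
translate([330, 371, 197]) cube([197, 48, 24]);
translate([330, 658, 197]) cube([197, 48, 24]);
translate([282, 419, 197]) cube([48, 239, 24]);
translate([527, 419, 197]) cube([48, 239, 24]);


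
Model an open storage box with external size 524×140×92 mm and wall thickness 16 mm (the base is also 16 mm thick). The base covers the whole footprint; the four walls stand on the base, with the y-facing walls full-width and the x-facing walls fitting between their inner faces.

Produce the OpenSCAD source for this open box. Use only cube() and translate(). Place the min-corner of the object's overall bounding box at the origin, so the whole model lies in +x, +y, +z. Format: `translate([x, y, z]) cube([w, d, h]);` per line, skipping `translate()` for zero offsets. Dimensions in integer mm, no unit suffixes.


cube([524, 140, 16]);
translate([0, 0, 16]) cube([524, 16, 76]);
translate([0, 124, 16]) cube([524, 16, 76]);
translate([0, 16, 16]) cube([16, 108, 76]);
translate([508, 16, 16]) cube([16, 108, 76]);


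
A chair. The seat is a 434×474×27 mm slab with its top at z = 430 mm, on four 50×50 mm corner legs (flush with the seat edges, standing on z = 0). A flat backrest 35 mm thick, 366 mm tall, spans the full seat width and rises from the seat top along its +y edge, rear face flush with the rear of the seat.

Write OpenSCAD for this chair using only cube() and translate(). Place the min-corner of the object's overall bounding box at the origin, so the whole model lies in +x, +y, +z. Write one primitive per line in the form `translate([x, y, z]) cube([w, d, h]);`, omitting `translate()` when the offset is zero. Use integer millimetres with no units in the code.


translate([0, 0, 403]) cube([434, 474, 27]);
cube([50, 50, 403]);
translate([384, 0, 0]) cube([50, 50, 403]);
translate([0, 424, 0]) cube([50, 50, 403]);
translate([384, 424, 0]) cube([50, 50, 403]);
translate([0, 439, 430]) cube([434, 35, 366]);


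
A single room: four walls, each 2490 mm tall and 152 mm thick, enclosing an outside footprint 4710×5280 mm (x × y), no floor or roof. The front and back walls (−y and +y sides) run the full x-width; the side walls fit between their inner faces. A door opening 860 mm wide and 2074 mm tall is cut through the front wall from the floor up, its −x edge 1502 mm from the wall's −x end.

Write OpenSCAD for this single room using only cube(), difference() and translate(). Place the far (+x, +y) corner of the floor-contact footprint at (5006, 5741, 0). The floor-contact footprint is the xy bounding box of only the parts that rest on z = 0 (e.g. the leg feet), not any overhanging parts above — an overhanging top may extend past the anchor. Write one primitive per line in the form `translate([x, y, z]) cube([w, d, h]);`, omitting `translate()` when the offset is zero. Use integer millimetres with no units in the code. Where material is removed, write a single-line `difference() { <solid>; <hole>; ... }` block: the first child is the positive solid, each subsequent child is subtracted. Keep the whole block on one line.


difference() { translate([296, 461, 0]) cube([4710, 152, 2490]); translate([1798, 461, 0]) cube([860, 152, 2074]); }
translate([296, 5589, 0]) cube([4710, 152, 2490]);
translate([296, 613, 0]) cube([152, 4976, 2490]);
translate([4854, 613, 0]) cube([152, 4976, 2490]);


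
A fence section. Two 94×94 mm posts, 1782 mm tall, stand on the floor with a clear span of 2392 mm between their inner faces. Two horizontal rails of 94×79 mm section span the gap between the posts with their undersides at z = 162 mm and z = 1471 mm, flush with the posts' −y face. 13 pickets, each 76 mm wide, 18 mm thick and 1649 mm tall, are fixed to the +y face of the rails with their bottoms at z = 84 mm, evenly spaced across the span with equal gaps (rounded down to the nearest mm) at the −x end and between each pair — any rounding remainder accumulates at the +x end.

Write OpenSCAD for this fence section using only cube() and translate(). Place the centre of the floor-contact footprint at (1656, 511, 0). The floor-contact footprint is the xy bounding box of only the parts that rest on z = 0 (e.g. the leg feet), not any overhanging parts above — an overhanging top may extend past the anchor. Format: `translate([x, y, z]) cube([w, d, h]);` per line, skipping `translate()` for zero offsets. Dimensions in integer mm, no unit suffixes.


translate([366, 464, 0]) cube([94, 94, 1782]);
translate([2852, 464, 0]) cube([94, 94, 1782]);
translate([460, 464, 162]) cube([2392, 94, 79]);
translate([460, 464, 1471]) cube([2392, 94, 79]);
translate([560, 558, 84]) cube([76, 18, 1649]);
translate([736, 558, 84]) cube([76, 18, 1649]);
translate([912, 558, 84]) cube([76, 18, 1649]);
translate([1088, 558, 84]) cube([76, 18, 1649]);
translate([1264, 558, 84]) cube([76, 18, 1649]);
translate([1440, 558, 84]) cube([76, 18, 1649]);
translate([1616, 558, 84]) cube([76, 18, 1649]);
translate([1792, 558, 84]) cube([76, 18, 1649]);
translate([1968, 558, 84]) cube([76, 18, 1649]);
translate([2144, 558, 84]) cube([76, 18, 1649]);
translate([2320, 558, 84]) cube([76, 18, 1649]);
translate([2496, 558, 84]) cube([76, 18, 1649]);
translate([2672, 558, 84]) cube([76, 18, 1649]);


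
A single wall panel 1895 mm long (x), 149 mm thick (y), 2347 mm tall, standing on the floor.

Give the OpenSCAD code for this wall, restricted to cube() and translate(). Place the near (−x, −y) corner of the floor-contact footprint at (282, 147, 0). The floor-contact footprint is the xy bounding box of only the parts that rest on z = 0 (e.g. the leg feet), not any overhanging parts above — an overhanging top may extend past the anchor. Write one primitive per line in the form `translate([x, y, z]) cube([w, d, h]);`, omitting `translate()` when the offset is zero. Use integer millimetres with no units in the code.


translate([282, 147, 0]) cube([1895, 149, 2347]);


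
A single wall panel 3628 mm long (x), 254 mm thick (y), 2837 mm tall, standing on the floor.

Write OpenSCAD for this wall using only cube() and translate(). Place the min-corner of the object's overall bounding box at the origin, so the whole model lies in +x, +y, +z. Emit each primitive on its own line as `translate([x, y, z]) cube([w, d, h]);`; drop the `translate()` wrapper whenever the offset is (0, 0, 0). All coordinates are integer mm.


cube([3628, 254, 2837]);


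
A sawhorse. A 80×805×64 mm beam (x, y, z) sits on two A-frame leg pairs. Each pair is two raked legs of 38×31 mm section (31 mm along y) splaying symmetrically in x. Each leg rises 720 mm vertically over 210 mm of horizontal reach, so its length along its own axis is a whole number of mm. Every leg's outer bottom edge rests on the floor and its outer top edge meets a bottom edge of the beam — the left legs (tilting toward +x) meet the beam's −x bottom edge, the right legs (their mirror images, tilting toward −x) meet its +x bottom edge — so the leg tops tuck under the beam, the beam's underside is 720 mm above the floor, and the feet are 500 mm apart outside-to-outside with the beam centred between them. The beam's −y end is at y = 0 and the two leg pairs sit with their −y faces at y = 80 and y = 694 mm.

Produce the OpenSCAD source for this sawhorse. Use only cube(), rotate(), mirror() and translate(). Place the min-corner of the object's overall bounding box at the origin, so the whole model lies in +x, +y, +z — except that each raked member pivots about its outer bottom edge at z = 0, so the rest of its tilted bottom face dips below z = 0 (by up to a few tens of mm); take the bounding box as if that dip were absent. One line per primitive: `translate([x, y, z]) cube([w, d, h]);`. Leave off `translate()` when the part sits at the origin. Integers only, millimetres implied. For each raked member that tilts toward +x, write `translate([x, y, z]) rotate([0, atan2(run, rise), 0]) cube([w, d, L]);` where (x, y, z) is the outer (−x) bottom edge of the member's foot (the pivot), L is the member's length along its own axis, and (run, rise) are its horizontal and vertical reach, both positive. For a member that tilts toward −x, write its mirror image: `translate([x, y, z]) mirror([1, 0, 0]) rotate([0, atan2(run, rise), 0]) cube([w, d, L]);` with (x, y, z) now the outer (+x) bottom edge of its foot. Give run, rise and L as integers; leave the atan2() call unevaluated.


translate([210, 0, 720]) cube([80, 805, 64]);
translate([0, 80, 0]) rotate([0, atan2(210, 720), 0]) cube([38, 31, 750]);
translate([500, 80, 0]) mirror([1, 0, 0]) rotate([0, atan2(210, 720), 0]) cube([38, 31, 750]);
translate([0, 694, 0]) rotate([0, atan2(210, 720), 0]) cube([38, 31, 750]);
translate([500, 694, 0]) mirror([1, 0, 0]) rotate([0, atan2(210, 720), 0]) cube([38, 31, 750]);


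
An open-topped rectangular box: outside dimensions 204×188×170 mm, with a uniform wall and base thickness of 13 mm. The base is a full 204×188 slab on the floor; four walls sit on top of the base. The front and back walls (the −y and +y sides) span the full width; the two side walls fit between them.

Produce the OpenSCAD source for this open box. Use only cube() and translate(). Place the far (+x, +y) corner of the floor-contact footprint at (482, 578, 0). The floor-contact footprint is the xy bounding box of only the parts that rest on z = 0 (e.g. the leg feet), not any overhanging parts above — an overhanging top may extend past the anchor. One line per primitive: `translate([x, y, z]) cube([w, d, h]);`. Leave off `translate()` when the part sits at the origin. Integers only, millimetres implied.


translate([278, 390, 0]) cube([204, 188, 13]);
translate([278, 390, 13]) cube([204, 13, 157]);
translate([278, 565, 13]) cube([204, 13, 157]);
translate([278, 403, 13]) cube([13, 162, 157]);
translate([469, 403, 13]) cube([13, 162, 157]);


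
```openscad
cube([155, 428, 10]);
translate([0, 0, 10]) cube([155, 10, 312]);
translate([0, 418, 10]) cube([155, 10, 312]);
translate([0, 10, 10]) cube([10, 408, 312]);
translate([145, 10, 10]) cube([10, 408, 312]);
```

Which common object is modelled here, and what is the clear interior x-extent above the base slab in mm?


An open box. The internal width is 135 mm.

A 155×428 base slab with four walls standing on it — an open box. The base is 155 mm wide and the walls are 10 mm thick, so the internal width is 155 − 2 × 10 = 135 mm.


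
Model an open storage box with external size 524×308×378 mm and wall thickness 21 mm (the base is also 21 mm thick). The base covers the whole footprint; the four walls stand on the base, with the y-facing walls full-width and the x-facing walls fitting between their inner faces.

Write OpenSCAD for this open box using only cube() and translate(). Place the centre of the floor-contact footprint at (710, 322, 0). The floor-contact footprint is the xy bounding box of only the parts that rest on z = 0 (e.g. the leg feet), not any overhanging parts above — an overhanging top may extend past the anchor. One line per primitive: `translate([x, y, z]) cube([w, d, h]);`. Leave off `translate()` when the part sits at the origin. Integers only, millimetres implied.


translate([448, 168, 0]) cube([524, 308, 21]);
translate([448, 168, 21]) cube([524, 21, 357]);
translate([448, 455, 21]) cube([524, 21, 357]);
translate([448, 189, 21]) cube([21, 266, 357]);
translate([951, 189, 21]) cube([21, 266, 357]);
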